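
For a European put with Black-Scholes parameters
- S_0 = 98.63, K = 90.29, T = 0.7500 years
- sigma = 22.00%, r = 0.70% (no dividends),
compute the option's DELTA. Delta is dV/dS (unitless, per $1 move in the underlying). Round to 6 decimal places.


Answer: Delta = -0.278760

Derivation:
d1 = 0.5865288927; d2 = 0.3960033039
phi(d1) = 0.3358983804; exp(-qT) = 1.0000000000; exp(-rT) = 0.9947637572
N(-d1) = 0.2787600757
Delta = -exp(-qT) * N(-d1) = -1.0000000000 * 0.2787600757 = -0.278760


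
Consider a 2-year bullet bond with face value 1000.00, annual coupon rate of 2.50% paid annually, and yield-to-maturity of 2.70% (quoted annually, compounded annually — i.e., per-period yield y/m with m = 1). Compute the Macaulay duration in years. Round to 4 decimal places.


Answer: Macaulay duration = 1.9756 years

Derivation:
Coupon per period c = face * coupon_rate / m = 25.000000
Periods per year m = 1; per-period yield y/m = 0.027000
Number of cashflows N = 2
Cashflows (t years, CF_t, discount factor 1/(1+y/m)^(m*t), PV):
  t = 1.0000: CF_t = 25.000000, DF = 0.973710, PV = 24.342746
  t = 2.0000: CF_t = 1025.000000, DF = 0.948111, PV = 971.813613
Price P = sum_t PV_t = 996.156359
Macaulay numerator sum_t t * PV_t:
  t * PV_t at t = 1.0000: 24.342746
  t * PV_t at t = 2.0000: 1943.627226
Macaulay duration D = (sum_t t * PV_t) / P = 1967.969971 / 996.156359 = 1.975563


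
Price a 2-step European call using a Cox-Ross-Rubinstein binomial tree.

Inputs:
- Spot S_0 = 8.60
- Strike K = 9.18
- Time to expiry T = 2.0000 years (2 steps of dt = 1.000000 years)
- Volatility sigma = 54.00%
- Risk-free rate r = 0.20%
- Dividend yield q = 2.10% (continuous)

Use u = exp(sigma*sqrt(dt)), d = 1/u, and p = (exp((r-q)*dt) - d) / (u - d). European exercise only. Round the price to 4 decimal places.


Answer: Price = V(0,0) = 1.9876

Derivation:
dt = T/N = 1.000000
u = exp(sigma*sqrt(dt)) = 1.716007; d = 1/u = 0.582748
p = (exp((r-q)*dt) - d) / (u - d) = 0.351580
Discount per step: exp(-r*dt) = 0.998002
Stock lattice S(k, i) with i counting down-moves:
  k=0: S(0,0) = 8.6000
  k=1: S(1,0) = 14.7577; S(1,1) = 5.0116
  k=2: S(2,0) = 25.3242; S(2,1) = 8.6000; S(2,2) = 2.9205
Terminal payoffs V(N, i) = max(S_T - K, 0):
  V(2,0) = 16.144244; V(2,1) = 0.000000; V(2,2) = 0.000000
Backward induction: V(k, i) = exp(-r*dt) * [p * V(k+1, i) + (1-p) * V(k+1, i+1)].
  V(1,0) = exp(-r*dt) * [p*16.144244 + (1-p)*0.000000] = 5.664653
  V(1,1) = exp(-r*dt) * [p*0.000000 + (1-p)*0.000000] = 0.000000
  V(0,0) = exp(-r*dt) * [p*5.664653 + (1-p)*0.000000] = 1.987600


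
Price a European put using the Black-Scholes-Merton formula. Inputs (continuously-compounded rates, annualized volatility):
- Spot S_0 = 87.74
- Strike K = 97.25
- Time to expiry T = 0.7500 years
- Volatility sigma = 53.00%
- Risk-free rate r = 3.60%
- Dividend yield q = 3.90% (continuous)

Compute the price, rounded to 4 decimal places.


d1 = (ln(S/K) + (r - q + 0.5*sigma^2) * T) / (sigma * sqrt(T)) = 0.00039306
d2 = d1 - sigma * sqrt(T) = -0.45860040
exp(-rT) = 0.97336124; exp(-qT) = 0.97117364
P = K * exp(-rT) * N(-d2) - S_0 * exp(-qT) * N(-d1)
N(-d1) = 0.49984319; N(-d2) = 0.67673943
P = 97.2500 * 0.97336124 * 0.67673943 - 87.7400 * 0.97117364 * 0.49984319 = 21.4677

Answer: Price = 21.4677


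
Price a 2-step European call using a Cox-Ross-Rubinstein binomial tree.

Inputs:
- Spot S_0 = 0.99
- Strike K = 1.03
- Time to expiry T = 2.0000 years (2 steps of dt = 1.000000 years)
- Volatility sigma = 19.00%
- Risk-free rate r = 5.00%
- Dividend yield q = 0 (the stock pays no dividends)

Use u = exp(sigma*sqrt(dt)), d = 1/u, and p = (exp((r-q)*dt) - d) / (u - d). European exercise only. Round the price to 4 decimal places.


Answer: Price = V(0,0) = 0.1301

Derivation:
dt = T/N = 1.000000
u = exp(sigma*sqrt(dt)) = 1.209250; d = 1/u = 0.826959
p = (exp((r-q)*dt) - d) / (u - d) = 0.586758
Discount per step: exp(-r*dt) = 0.951229
Stock lattice S(k, i) with i counting down-moves:
  k=0: S(0,0) = 0.9900
  k=1: S(1,0) = 1.1972; S(1,1) = 0.8187
  k=2: S(2,0) = 1.4477; S(2,1) = 0.9900; S(2,2) = 0.6770
Terminal payoffs V(N, i) = max(S_T - K, 0):
  V(2,0) = 0.417662; V(2,1) = 0.000000; V(2,2) = 0.000000
Backward induction: V(k, i) = exp(-r*dt) * [p * V(k+1, i) + (1-p) * V(k+1, i+1)].
  V(1,0) = exp(-r*dt) * [p*0.417662 + (1-p)*0.000000] = 0.233114
  V(1,1) = exp(-r*dt) * [p*0.000000 + (1-p)*0.000000] = 0.000000
  V(0,0) = exp(-r*dt) * [p*0.233114 + (1-p)*0.000000] = 0.130111


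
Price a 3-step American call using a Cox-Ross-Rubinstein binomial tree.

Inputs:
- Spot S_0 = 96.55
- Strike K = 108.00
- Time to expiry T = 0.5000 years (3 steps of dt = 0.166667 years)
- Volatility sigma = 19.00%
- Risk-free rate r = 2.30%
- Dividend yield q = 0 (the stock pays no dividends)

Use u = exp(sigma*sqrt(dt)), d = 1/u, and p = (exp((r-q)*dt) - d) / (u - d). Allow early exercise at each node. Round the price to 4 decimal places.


Answer: Price = V(0,0) = 1.7665

Derivation:
dt = T/N = 0.166667
u = exp(sigma*sqrt(dt)) = 1.080655; d = 1/u = 0.925365
p = (exp((r-q)*dt) - d) / (u - d) = 0.505350
Discount per step: exp(-r*dt) = 0.996174
Stock lattice S(k, i) with i counting down-moves:
  k=0: S(0,0) = 96.5500
  k=1: S(1,0) = 104.3372; S(1,1) = 89.3440
  k=2: S(2,0) = 112.7525; S(2,1) = 96.5500; S(2,2) = 82.6758
  k=3: S(3,0) = 121.8466; S(3,1) = 104.3372; S(3,2) = 89.3440; S(3,3) = 76.5053
Terminal payoffs V(N, i) = max(S_T - K, 0):
  V(3,0) = 13.846558; V(3,1) = 0.000000; V(3,2) = 0.000000; V(3,3) = 0.000000
Backward induction: V(k, i) = exp(-r*dt) * [p * V(k+1, i) + (1-p) * V(k+1, i+1)]; then take max(V_cont, immediate exercise) for American.
  V(2,0) = exp(-r*dt) * [p*13.846558 + (1-p)*0.000000] = 6.970591; exercise = 4.752523; V(2,0) = max -> 6.970591
  V(2,1) = exp(-r*dt) * [p*0.000000 + (1-p)*0.000000] = 0.000000; exercise = 0.000000; V(2,1) = max -> 0.000000
  V(2,2) = exp(-r*dt) * [p*0.000000 + (1-p)*0.000000] = 0.000000; exercise = 0.000000; V(2,2) = max -> 0.000000
  V(1,0) = exp(-r*dt) * [p*6.970591 + (1-p)*0.000000] = 3.509113; exercise = 0.000000; V(1,0) = max -> 3.509113
  V(1,1) = exp(-r*dt) * [p*0.000000 + (1-p)*0.000000] = 0.000000; exercise = 0.000000; V(1,1) = max -> 0.000000
  V(0,0) = exp(-r*dt) * [p*3.509113 + (1-p)*0.000000] = 1.766546; exercise = 0.000000; V(0,0) = max -> 1.766546


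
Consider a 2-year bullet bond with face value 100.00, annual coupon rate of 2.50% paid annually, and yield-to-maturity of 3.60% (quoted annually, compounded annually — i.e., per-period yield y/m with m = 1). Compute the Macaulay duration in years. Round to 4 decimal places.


Answer: Macaulay duration = 1.9754 years

Derivation:
Coupon per period c = face * coupon_rate / m = 2.500000
Periods per year m = 1; per-period yield y/m = 0.036000
Number of cashflows N = 2
Cashflows (t years, CF_t, discount factor 1/(1+y/m)^(m*t), PV):
  t = 1.0000: CF_t = 2.500000, DF = 0.965251, PV = 2.413127
  t = 2.0000: CF_t = 102.500000, DF = 0.931709, PV = 95.500216
Price P = sum_t PV_t = 97.913344
Macaulay numerator sum_t t * PV_t:
  t * PV_t at t = 1.0000: 2.413127
  t * PV_t at t = 2.0000: 191.000432
Macaulay duration D = (sum_t t * PV_t) / P = 193.413560 / 97.913344 = 1.975354


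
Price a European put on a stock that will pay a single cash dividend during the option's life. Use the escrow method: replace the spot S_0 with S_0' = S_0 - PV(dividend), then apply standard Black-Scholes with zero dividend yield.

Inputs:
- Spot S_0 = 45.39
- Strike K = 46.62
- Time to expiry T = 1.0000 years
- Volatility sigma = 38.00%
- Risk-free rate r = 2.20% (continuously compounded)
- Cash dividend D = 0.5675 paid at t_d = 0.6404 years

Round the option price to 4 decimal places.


Answer: Price = 7.2083

Derivation:
PV(D) = D * exp(-r * t_d) = 0.5675 * 0.98600998 = 0.55956067
S_0' = S_0 - PV(D) = 45.3900 - 0.55956067 = 44.83043933
d1 = (ln(S_0'/K) + (r + sigma^2/2)*T) / (sigma*sqrt(T)) = 0.14488875
d2 = d1 - sigma*sqrt(T) = -0.23511125
exp(-rT) = 0.97824024
N(-d1) = 0.44239935; N(-d2) = 0.59293881
P = K * exp(-rT) * N(-d2) - S_0' * N(-d1) = 46.6200 * 0.97824024 * 0.59293881 - 44.83043933 * 0.44239935 = 7.2083


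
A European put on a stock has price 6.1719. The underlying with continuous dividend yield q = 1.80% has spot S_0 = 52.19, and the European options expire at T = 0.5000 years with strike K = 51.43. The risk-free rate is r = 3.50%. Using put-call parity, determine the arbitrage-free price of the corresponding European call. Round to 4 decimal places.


Put-call parity: C - P = S_0 * exp(-qT) - K * exp(-rT).
S_0 * exp(-qT) = 52.1900 * 0.99104038 = 51.72239737
K * exp(-rT) = 51.4300 * 0.98265224 = 50.53780448
C = P + S*exp(-qT) - K*exp(-rT)
C = 6.1719 + 51.72239737 - 50.53780448 = 7.3565

Answer: Call price = 7.3565


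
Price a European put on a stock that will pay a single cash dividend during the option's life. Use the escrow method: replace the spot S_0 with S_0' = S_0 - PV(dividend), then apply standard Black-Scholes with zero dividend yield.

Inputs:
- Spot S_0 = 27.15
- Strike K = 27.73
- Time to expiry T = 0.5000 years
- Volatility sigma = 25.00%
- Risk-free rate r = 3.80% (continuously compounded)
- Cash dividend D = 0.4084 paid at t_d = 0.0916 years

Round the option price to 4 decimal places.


PV(D) = D * exp(-r * t_d) = 0.4084 * 0.99652525 = 0.40698091
S_0' = S_0 - PV(D) = 27.1500 - 0.40698091 = 26.74301909
d1 = (ln(S_0'/K) + (r + sigma^2/2)*T) / (sigma*sqrt(T)) = -0.00914368
d2 = d1 - sigma*sqrt(T) = -0.18592037
exp(-rT) = 0.98117936
N(-d1) = 0.50364775; N(-d2) = 0.57374640
P = K * exp(-rT) * N(-d2) - S_0' * N(-d1) = 27.7300 * 0.98117936 * 0.57374640 - 26.74301909 * 0.50364775 = 2.1415

Answer: Price = 2.1415


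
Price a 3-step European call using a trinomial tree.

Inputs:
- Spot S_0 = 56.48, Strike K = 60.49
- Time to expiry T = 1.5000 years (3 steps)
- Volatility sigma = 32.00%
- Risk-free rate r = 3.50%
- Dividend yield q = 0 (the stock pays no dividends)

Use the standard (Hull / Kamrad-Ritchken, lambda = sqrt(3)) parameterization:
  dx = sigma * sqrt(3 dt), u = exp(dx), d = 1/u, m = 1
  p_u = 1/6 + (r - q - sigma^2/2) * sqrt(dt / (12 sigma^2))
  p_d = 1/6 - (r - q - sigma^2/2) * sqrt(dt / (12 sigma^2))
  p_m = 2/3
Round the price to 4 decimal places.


dt = T/N = 0.500000; dx = sigma*sqrt(3*dt) = 0.391918
u = exp(dx) = 1.479817; d = 1/u = 0.675759
p_u = 0.156333, p_m = 0.666667, p_d = 0.177000
Discount per step: exp(-r*dt) = 0.982652
Stock lattice S(k, j) with j the centered position index:
  k=0: S(0,+0) = 56.4800
  k=1: S(1,-1) = 38.1669; S(1,+0) = 56.4800; S(1,+1) = 83.5801
  k=2: S(2,-2) = 25.7916; S(2,-1) = 38.1669; S(2,+0) = 56.4800; S(2,+1) = 83.5801; S(2,+2) = 123.6832
  k=3: S(3,-3) = 17.4289; S(3,-2) = 25.7916; S(3,-1) = 38.1669; S(3,+0) = 56.4800; S(3,+1) = 83.5801; S(3,+2) = 123.6832; S(3,+3) = 183.0285
Terminal payoffs V(N, j) = max(S_T - K, 0):
  V(3,-3) = 0.000000; V(3,-2) = 0.000000; V(3,-1) = 0.000000; V(3,+0) = 0.000000; V(3,+1) = 23.090058; V(3,+2) = 63.193182; V(3,+3) = 122.538462
Backward induction: V(k, j) = exp(-r*dt) * [p_u * V(k+1, j+1) + p_m * V(k+1, j) + p_d * V(k+1, j-1)]
  V(2,-2) = exp(-r*dt) * [p_u*0.000000 + p_m*0.000000 + p_d*0.000000] = 0.000000
  V(2,-1) = exp(-r*dt) * [p_u*0.000000 + p_m*0.000000 + p_d*0.000000] = 0.000000
  V(2,+0) = exp(-r*dt) * [p_u*23.090058 + p_m*0.000000 + p_d*0.000000] = 3.547114
  V(2,+1) = exp(-r*dt) * [p_u*63.193182 + p_m*23.090058 + p_d*0.000000] = 24.834122
  V(2,+2) = exp(-r*dt) * [p_u*122.538462 + p_m*63.193182 + p_d*23.090058] = 64.238462
  V(1,-1) = exp(-r*dt) * [p_u*3.547114 + p_m*0.000000 + p_d*0.000000] = 0.544911
  V(1,+0) = exp(-r*dt) * [p_u*24.834122 + p_m*3.547114 + p_d*0.000000] = 6.138759
  V(1,+1) = exp(-r*dt) * [p_u*64.238462 + p_m*24.834122 + p_d*3.547114] = 26.754187
  V(0,+0) = exp(-r*dt) * [p_u*26.754187 + p_m*6.138759 + p_d*0.544911] = 8.226288

Answer: Price = V(0,0) = 8.2263


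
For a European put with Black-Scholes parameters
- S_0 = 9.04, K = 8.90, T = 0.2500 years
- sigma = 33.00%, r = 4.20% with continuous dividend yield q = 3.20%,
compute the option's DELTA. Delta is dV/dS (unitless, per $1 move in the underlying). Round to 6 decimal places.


Answer: Delta = -0.420399

Derivation:
d1 = 0.1922448343; d2 = 0.0272448343
phi(d1) = 0.3916379075; exp(-qT) = 0.9920319148; exp(-rT) = 0.9895549326
N(-d1) = 0.4237752140
Delta = -exp(-qT) * N(-d1) = -0.9920319148 * 0.4237752140 = -0.420399


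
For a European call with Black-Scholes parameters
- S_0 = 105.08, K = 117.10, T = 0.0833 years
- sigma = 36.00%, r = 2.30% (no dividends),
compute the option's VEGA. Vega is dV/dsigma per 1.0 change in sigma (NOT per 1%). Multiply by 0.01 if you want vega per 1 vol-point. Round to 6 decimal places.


d1 = -0.9719958360; d2 = -1.0758980978
phi(d1) = 0.2487451288; exp(-qT) = 1.0000000000; exp(-rT) = 0.9980859342
Vega = S * exp(-qT) * phi(d1) * sqrt(T) = 105.0800 * 1.0000000000 * 0.2487451288 * 0.2886173938 = 7.543921

Answer: Vega = 7.543921


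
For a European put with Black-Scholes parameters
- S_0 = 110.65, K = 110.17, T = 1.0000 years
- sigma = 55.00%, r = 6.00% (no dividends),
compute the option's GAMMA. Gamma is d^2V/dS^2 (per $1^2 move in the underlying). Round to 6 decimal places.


d1 = 0.3919953439; d2 = -0.1580046561
phi(d1) = 0.3694393444; exp(-qT) = 1.0000000000; exp(-rT) = 0.9417645336
Gamma = exp(-qT) * phi(d1) / (S * sigma * sqrt(T)) = 1.0000000000 * 0.3694393444 / (110.6500 * 0.5500 * 1.0000000000) = 0.006071

Answer: Gamma = 0.006071


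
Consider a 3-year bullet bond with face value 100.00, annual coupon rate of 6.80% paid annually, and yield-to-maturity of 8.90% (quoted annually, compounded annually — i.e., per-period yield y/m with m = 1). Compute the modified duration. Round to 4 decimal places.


Coupon per period c = face * coupon_rate / m = 6.800000
Periods per year m = 1; per-period yield y/m = 0.089000
Number of cashflows N = 3
Cashflows (t years, CF_t, discount factor 1/(1+y/m)^(m*t), PV):
  t = 1.0000: CF_t = 6.800000, DF = 0.918274, PV = 6.244261
  t = 2.0000: CF_t = 6.800000, DF = 0.843226, PV = 5.733940
  t = 3.0000: CF_t = 106.800000, DF = 0.774313, PV = 82.696592
Price P = sum_t PV_t = 94.674793
First compute Macaulay numerator sum_t t * PV_t:
  t * PV_t at t = 1.0000: 6.244261
  t * PV_t at t = 2.0000: 11.467880
  t * PV_t at t = 3.0000: 248.089777
Macaulay duration D = 265.801918 / 94.674793 = 2.807526
Modified duration = D / (1 + y/m) = 2.807526 / (1 + 0.089000) = 2.578077

Answer: Modified duration = 2.5781


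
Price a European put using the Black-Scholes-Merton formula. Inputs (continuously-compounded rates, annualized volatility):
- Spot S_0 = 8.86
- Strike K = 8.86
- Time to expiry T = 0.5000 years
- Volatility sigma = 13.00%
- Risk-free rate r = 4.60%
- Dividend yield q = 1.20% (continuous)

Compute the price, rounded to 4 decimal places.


d1 = (ln(S/K) + (r - q + 0.5*sigma^2) * T) / (sigma * sqrt(T)) = 0.23089756
d2 = d1 - sigma * sqrt(T) = 0.13897368
exp(-rT) = 0.97726248; exp(-qT) = 0.99401796
P = K * exp(-rT) * N(-d2) - S_0 * exp(-qT) * N(-d1)
N(-d1) = 0.40869719; N(-d2) = 0.44473547
P = 8.8600 * 0.97726248 * 0.44473547 - 8.8600 * 0.99401796 * 0.40869719 = 0.2514

Answer: Price = 0.2514


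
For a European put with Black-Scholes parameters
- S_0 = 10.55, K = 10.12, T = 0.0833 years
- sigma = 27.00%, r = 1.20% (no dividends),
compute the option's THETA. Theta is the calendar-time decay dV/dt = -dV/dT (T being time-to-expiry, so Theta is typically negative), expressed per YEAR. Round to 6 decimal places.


Answer: Theta = -1.621198

Derivation:
d1 = 0.5857823213; d2 = 0.5078556250
phi(d1) = 0.3360454040; exp(-qT) = 1.0000000000; exp(-rT) = 0.9990008994
Theta = -S*exp(-qT)*phi(d1)*sigma/(2*sqrt(T)) + r*K*exp(-rT)*N(-d2) - q*S*exp(-qT)*N(-d1)
N(-d1) = 0.2790109027; N(-d2) = 0.3057772984; sqrt(T) = 0.2886173938
Term 1 = -10.5500 * 1.0000000000 * 0.3360454040 * 0.2700 / (2 * 0.2886173938) = -1.6582946036
Term 2 = 0.0120 * 10.1200 * 0.9990008994 * 0.3057772984 = 0.0370964949
Term 3 = 0 (no dividend yield, q = 0)
Theta = -1.6582946036 + (0.0370964949) + (0.0000000000) = -1.621198


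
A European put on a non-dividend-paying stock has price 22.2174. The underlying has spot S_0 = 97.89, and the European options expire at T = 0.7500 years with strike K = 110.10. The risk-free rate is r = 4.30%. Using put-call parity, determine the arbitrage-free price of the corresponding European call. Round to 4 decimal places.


Answer: Call price = 13.5015

Derivation:
Put-call parity: C - P = S_0 * exp(-qT) - K * exp(-rT).
S_0 * exp(-qT) = 97.8900 * 1.00000000 = 97.89000000
K * exp(-rT) = 110.1000 * 0.96826449 = 106.60591988
C = P + S*exp(-qT) - K*exp(-rT)
C = 22.2174 + 97.89000000 - 106.60591988 = 13.5015


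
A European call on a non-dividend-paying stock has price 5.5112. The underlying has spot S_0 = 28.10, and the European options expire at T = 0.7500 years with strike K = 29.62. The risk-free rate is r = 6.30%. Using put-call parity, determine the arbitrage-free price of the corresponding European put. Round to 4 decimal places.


Answer: Put price = 5.6642

Derivation:
Put-call parity: C - P = S_0 * exp(-qT) - K * exp(-rT).
S_0 * exp(-qT) = 28.1000 * 1.00000000 = 28.10000000
K * exp(-rT) = 29.6200 * 0.95384891 = 28.25300458
P = C - S*exp(-qT) + K*exp(-rT)
P = 5.5112 - 28.10000000 + 28.25300458 = 5.6642


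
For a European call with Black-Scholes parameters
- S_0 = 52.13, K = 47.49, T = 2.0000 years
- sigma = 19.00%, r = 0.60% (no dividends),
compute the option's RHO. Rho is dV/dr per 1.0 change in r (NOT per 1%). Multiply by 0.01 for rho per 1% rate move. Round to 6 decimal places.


Answer: Rho = 56.449427

Derivation:
d1 = 0.5259439257; d2 = 0.2572433488
phi(d1) = 0.3474109035; exp(-qT) = 1.0000000000; exp(-rT) = 0.9880717129
N(d2) = 0.6015045389
Rho = K*T*exp(-rT)*N(d2) = 47.4900 * 2.0000 * 0.9880717129 * 0.6015045389 = 56.449427


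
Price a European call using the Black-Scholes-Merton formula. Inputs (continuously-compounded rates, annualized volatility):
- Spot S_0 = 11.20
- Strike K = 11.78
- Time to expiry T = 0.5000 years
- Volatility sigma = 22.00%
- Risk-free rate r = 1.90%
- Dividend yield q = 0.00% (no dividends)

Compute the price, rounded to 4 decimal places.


Answer: Price = 0.4990

Derivation:
d1 = (ln(S/K) + (r - q + 0.5*sigma^2) * T) / (sigma * sqrt(T)) = -0.18570810
d2 = d1 - sigma * sqrt(T) = -0.34127159
exp(-rT) = 0.99054498; exp(-qT) = 1.00000000
C = S_0 * exp(-qT) * N(d1) - K * exp(-rT) * N(d2)
N(d1) = 0.42633684; N(d2) = 0.36644957
C = 11.2000 * 1.00000000 * 0.42633684 - 11.7800 * 0.99054498 * 0.36644957 = 0.4990


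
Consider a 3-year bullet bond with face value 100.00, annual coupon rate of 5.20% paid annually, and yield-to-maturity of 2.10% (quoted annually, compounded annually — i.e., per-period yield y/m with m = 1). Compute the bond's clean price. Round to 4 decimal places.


Coupon per period c = face * coupon_rate / m = 5.200000
Periods per year m = 1; per-period yield y/m = 0.021000
Number of cashflows N = 3
Cashflows (t years, CF_t, discount factor 1/(1+y/m)^(m*t), PV):
  t = 1.0000: CF_t = 5.200000, DF = 0.979432, PV = 5.093046
  t = 2.0000: CF_t = 5.200000, DF = 0.959287, PV = 4.988292
  t = 3.0000: CF_t = 105.200000, DF = 0.939556, PV = 98.841315
Price P = sum_t PV_t = 108.922653

Answer: Price = 108.9227


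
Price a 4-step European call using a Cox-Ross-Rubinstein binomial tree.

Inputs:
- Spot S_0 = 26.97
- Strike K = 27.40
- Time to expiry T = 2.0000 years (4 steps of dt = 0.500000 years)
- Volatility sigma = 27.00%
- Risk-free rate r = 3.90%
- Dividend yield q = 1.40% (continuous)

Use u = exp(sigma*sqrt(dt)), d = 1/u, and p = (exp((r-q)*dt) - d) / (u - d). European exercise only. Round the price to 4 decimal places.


Answer: Price = V(0,0) = 4.1963

Derivation:
dt = T/N = 0.500000
u = exp(sigma*sqrt(dt)) = 1.210361; d = 1/u = 0.826200
p = (exp((r-q)*dt) - d) / (u - d) = 0.485157
Discount per step: exp(-r*dt) = 0.980689
Stock lattice S(k, i) with i counting down-moves:
  k=0: S(0,0) = 26.9700
  k=1: S(1,0) = 32.6434; S(1,1) = 22.2826
  k=2: S(2,0) = 39.5104; S(2,1) = 26.9700; S(2,2) = 18.4099
  k=3: S(3,0) = 47.8218; S(3,1) = 32.6434; S(3,2) = 22.2826; S(3,3) = 15.2102
  k=4: S(4,0) = 57.8817; S(4,1) = 39.5104; S(4,2) = 26.9700; S(4,3) = 18.4099; S(4,4) = 12.5667
Terminal payoffs V(N, i) = max(S_T - K, 0):
  V(4,0) = 30.481653; V(4,1) = 12.110355; V(4,2) = 0.000000; V(4,3) = 0.000000; V(4,4) = 0.000000
Backward induction: V(k, i) = exp(-r*dt) * [p * V(k+1, i) + (1-p) * V(k+1, i+1)].
  V(3,0) = exp(-r*dt) * [p*30.481653 + (1-p)*12.110355] = 20.617342
  V(3,1) = exp(-r*dt) * [p*12.110355 + (1-p)*0.000000] = 5.761967
  V(3,2) = exp(-r*dt) * [p*0.000000 + (1-p)*0.000000] = 0.000000
  V(3,3) = exp(-r*dt) * [p*0.000000 + (1-p)*0.000000] = 0.000000
  V(2,0) = exp(-r*dt) * [p*20.617342 + (1-p)*5.761967] = 12.718713
  V(2,1) = exp(-r*dt) * [p*5.761967 + (1-p)*0.000000] = 2.741477
  V(2,2) = exp(-r*dt) * [p*0.000000 + (1-p)*0.000000] = 0.000000
  V(1,0) = exp(-r*dt) * [p*12.718713 + (1-p)*2.741477] = 7.435589
  V(1,1) = exp(-r*dt) * [p*2.741477 + (1-p)*0.000000] = 1.304363
  V(0,0) = exp(-r*dt) * [p*7.435589 + (1-p)*1.304363] = 4.196341


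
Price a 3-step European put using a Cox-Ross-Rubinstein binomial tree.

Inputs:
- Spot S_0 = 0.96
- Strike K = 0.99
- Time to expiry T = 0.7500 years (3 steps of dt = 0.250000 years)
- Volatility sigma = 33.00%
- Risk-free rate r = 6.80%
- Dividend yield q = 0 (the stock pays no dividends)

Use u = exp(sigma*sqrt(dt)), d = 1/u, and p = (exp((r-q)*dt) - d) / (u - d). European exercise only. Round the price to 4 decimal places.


Answer: Price = V(0,0) = 0.1065

Derivation:
dt = T/N = 0.250000
u = exp(sigma*sqrt(dt)) = 1.179393; d = 1/u = 0.847894
p = (exp((r-q)*dt) - d) / (u - d) = 0.510564
Discount per step: exp(-r*dt) = 0.983144
Stock lattice S(k, i) with i counting down-moves:
  k=0: S(0,0) = 0.9600
  k=1: S(1,0) = 1.1322; S(1,1) = 0.8140
  k=2: S(2,0) = 1.3353; S(2,1) = 0.9600; S(2,2) = 0.6902
  k=3: S(3,0) = 1.5749; S(3,1) = 1.1322; S(3,2) = 0.8140; S(3,3) = 0.5852
Terminal payoffs V(N, i) = max(K - S_T, 0):
  V(3,0) = 0.000000; V(3,1) = 0.000000; V(3,2) = 0.176022; V(3,3) = 0.404812
Backward induction: V(k, i) = exp(-r*dt) * [p * V(k+1, i) + (1-p) * V(k+1, i+1)].
  V(2,0) = exp(-r*dt) * [p*0.000000 + (1-p)*0.000000] = 0.000000
  V(2,1) = exp(-r*dt) * [p*0.000000 + (1-p)*0.176022] = 0.084699
  V(2,2) = exp(-r*dt) * [p*0.176022 + (1-p)*0.404812] = 0.283145
  V(1,0) = exp(-r*dt) * [p*0.000000 + (1-p)*0.084699] = 0.040756
  V(1,1) = exp(-r*dt) * [p*0.084699 + (1-p)*0.283145] = 0.178761
  V(0,0) = exp(-r*dt) * [p*0.040756 + (1-p)*0.178761] = 0.106475


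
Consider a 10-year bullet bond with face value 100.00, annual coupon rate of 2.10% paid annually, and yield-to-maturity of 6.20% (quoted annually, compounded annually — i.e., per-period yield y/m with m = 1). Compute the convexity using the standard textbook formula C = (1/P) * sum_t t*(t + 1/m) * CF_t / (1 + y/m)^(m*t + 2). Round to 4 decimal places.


Coupon per period c = face * coupon_rate / m = 2.100000
Periods per year m = 1; per-period yield y/m = 0.062000
Number of cashflows N = 10
Cashflows (t years, CF_t, discount factor 1/(1+y/m)^(m*t), PV):
  t = 1.0000: CF_t = 2.100000, DF = 0.941620, PV = 1.977401
  t = 2.0000: CF_t = 2.100000, DF = 0.886647, PV = 1.861960
  t = 3.0000: CF_t = 2.100000, DF = 0.834885, PV = 1.753258
  t = 4.0000: CF_t = 2.100000, DF = 0.786144, PV = 1.650902
  t = 5.0000: CF_t = 2.100000, DF = 0.740248, PV = 1.554521
  t = 6.0000: CF_t = 2.100000, DF = 0.697032, PV = 1.463768
  t = 7.0000: CF_t = 2.100000, DF = 0.656339, PV = 1.378312
  t = 8.0000: CF_t = 2.100000, DF = 0.618022, PV = 1.297846
  t = 9.0000: CF_t = 2.100000, DF = 0.581942, PV = 1.222077
  t = 10.0000: CF_t = 102.100000, DF = 0.547968, PV = 55.947486
Price P = sum_t PV_t = 70.107531
Convexity numerator sum_t t*(t + 1/m) * CF_t / (1+y/m)^(m*t + 2):
  t = 1.0000: term = 3.506515
  t = 2.0000: term = 9.905410
  t = 3.0000: term = 18.654257
  t = 4.0000: term = 29.275356
  t = 5.0000: term = 41.349373
  t = 6.0000: term = 54.509532
  t = 7.0000: term = 68.436324
  t = 8.0000: term = 82.852692
  t = 9.0000: term = 97.519647
  t = 10.0000: term = 5456.626481
Convexity = (1/P) * sum = 5862.635588 / 70.107531 = 83.623478

Answer: Convexity = 83.6235


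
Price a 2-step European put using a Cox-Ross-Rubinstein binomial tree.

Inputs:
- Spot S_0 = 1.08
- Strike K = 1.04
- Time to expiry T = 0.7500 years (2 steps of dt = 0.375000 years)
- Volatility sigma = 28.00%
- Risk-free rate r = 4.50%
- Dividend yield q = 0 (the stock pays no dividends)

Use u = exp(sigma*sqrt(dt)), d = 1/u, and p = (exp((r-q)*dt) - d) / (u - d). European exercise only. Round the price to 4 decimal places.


dt = T/N = 0.375000
u = exp(sigma*sqrt(dt)) = 1.187042; d = 1/u = 0.842430
p = (exp((r-q)*dt) - d) / (u - d) = 0.506622
Discount per step: exp(-r*dt) = 0.983267
Stock lattice S(k, i) with i counting down-moves:
  k=0: S(0,0) = 1.0800
  k=1: S(1,0) = 1.2820; S(1,1) = 0.9098
  k=2: S(2,0) = 1.5218; S(2,1) = 1.0800; S(2,2) = 0.7665
Terminal payoffs V(N, i) = max(K - S_T, 0):
  V(2,0) = 0.000000; V(2,1) = 0.000000; V(2,2) = 0.273536
Backward induction: V(k, i) = exp(-r*dt) * [p * V(k+1, i) + (1-p) * V(k+1, i+1)].
  V(1,0) = exp(-r*dt) * [p*0.000000 + (1-p)*0.000000] = 0.000000
  V(1,1) = exp(-r*dt) * [p*0.000000 + (1-p)*0.273536] = 0.132698
  V(0,0) = exp(-r*dt) * [p*0.000000 + (1-p)*0.132698] = 0.064375

Answer: Price = V(0,0) = 0.0644


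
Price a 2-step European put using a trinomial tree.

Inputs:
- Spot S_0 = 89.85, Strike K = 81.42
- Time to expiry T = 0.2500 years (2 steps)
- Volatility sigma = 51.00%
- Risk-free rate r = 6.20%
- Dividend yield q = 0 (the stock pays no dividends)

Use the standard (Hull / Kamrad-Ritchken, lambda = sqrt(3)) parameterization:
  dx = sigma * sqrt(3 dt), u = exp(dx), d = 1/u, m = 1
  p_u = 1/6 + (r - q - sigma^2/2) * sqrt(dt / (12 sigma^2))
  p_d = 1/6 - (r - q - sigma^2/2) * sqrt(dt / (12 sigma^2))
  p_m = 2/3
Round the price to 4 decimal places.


Answer: Price = V(0,0) = 4.7752

Derivation:
dt = T/N = 0.125000; dx = sigma*sqrt(3*dt) = 0.312310
u = exp(dx) = 1.366578; d = 1/u = 0.731755
p_u = 0.153048, p_m = 0.666667, p_d = 0.180285
Discount per step: exp(-r*dt) = 0.992280
Stock lattice S(k, j) with j the centered position index:
  k=0: S(0,+0) = 89.8500
  k=1: S(1,-1) = 65.7482; S(1,+0) = 89.8500; S(1,+1) = 122.7871
  k=2: S(2,-2) = 48.1115; S(2,-1) = 65.7482; S(2,+0) = 89.8500; S(2,+1) = 122.7871; S(2,+2) = 167.7981
Terminal payoffs V(N, j) = max(K - S_T, 0):
  V(2,-2) = 33.308476; V(2,-1) = 15.671841; V(2,+0) = 0.000000; V(2,+1) = 0.000000; V(2,+2) = 0.000000
Backward induction: V(k, j) = exp(-r*dt) * [p_u * V(k+1, j+1) + p_m * V(k+1, j) + p_d * V(k+1, j-1)]
  V(1,-1) = exp(-r*dt) * [p_u*0.000000 + p_m*15.671841 + p_d*33.308476] = 16.325894
  V(1,+0) = exp(-r*dt) * [p_u*0.000000 + p_m*0.000000 + p_d*15.671841] = 2.803585
  V(1,+1) = exp(-r*dt) * [p_u*0.000000 + p_m*0.000000 + p_d*0.000000] = 0.000000
  V(0,+0) = exp(-r*dt) * [p_u*0.000000 + p_m*2.803585 + p_d*16.325894] = 4.775218


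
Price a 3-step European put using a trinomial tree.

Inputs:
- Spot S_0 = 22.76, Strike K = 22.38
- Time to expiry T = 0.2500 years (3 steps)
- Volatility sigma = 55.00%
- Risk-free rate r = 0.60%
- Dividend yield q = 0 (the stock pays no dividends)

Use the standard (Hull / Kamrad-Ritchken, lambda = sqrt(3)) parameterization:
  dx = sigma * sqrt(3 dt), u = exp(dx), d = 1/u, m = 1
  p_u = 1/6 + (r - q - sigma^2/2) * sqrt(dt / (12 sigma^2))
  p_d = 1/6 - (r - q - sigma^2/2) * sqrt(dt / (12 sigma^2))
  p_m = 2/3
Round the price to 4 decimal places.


dt = T/N = 0.083333; dx = sigma*sqrt(3*dt) = 0.275000
u = exp(dx) = 1.316531; d = 1/u = 0.759572
p_u = 0.144659, p_m = 0.666667, p_d = 0.188674
Discount per step: exp(-r*dt) = 0.999500
Stock lattice S(k, j) with j the centered position index:
  k=0: S(0,+0) = 22.7600
  k=1: S(1,-1) = 17.2879; S(1,+0) = 22.7600; S(1,+1) = 29.9642
  k=2: S(2,-2) = 13.1314; S(2,-1) = 17.2879; S(2,+0) = 22.7600; S(2,+1) = 29.9642; S(2,+2) = 39.4488
  k=3: S(3,-3) = 9.9742; S(3,-2) = 13.1314; S(3,-1) = 17.2879; S(3,+0) = 22.7600; S(3,+1) = 29.9642; S(3,+2) = 39.4488; S(3,+3) = 51.9356
Terminal payoffs V(N, j) = max(K - S_T, 0):
  V(3,-3) = 12.405772; V(3,-2) = 9.248622; V(3,-1) = 5.092138; V(3,+0) = 0.000000; V(3,+1) = 0.000000; V(3,+2) = 0.000000; V(3,+3) = 0.000000
Backward induction: V(k, j) = exp(-r*dt) * [p_u * V(k+1, j+1) + p_m * V(k+1, j) + p_d * V(k+1, j-1)]
  V(2,-2) = exp(-r*dt) * [p_u*5.092138 + p_m*9.248622 + p_d*12.405772] = 9.238402
  V(2,-1) = exp(-r*dt) * [p_u*0.000000 + p_m*5.092138 + p_d*9.248622] = 5.137167
  V(2,+0) = exp(-r*dt) * [p_u*0.000000 + p_m*0.000000 + p_d*5.092138] = 0.960275
  V(2,+1) = exp(-r*dt) * [p_u*0.000000 + p_m*0.000000 + p_d*0.000000] = 0.000000
  V(2,+2) = exp(-r*dt) * [p_u*0.000000 + p_m*0.000000 + p_d*0.000000] = 0.000000
  V(1,-1) = exp(-r*dt) * [p_u*0.960275 + p_m*5.137167 + p_d*9.238402] = 5.304086
  V(1,+0) = exp(-r*dt) * [p_u*0.000000 + p_m*0.960275 + p_d*5.137167] = 1.608630
  V(1,+1) = exp(-r*dt) * [p_u*0.000000 + p_m*0.000000 + p_d*0.960275] = 0.181089
  V(0,+0) = exp(-r*dt) * [p_u*0.181089 + p_m*1.608630 + p_d*5.304086] = 2.098311

Answer: Price = V(0,0) = 2.0983


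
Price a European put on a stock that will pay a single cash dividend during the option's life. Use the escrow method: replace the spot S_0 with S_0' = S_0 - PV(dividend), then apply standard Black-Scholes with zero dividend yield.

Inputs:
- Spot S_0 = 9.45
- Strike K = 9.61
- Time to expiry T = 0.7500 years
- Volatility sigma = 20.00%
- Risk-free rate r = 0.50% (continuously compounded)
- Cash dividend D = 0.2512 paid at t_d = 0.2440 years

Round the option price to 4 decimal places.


Answer: Price = 0.8524

Derivation:
PV(D) = D * exp(-r * t_d) = 0.2512 * 0.99878074 = 0.25089372
S_0' = S_0 - PV(D) = 9.4500 - 0.25089372 = 9.19910628
d1 = (ln(S_0'/K) + (r + sigma^2/2)*T) / (sigma*sqrt(T)) = -0.14403670
d2 = d1 - sigma*sqrt(T) = -0.31724178
exp(-rT) = 0.99625702
N(-d1) = 0.55726425; N(-d2) = 0.62446992
P = K * exp(-rT) * N(-d2) - S_0' * N(-d1) = 9.6100 * 0.99625702 * 0.62446992 - 9.19910628 * 0.55726425 = 0.8524


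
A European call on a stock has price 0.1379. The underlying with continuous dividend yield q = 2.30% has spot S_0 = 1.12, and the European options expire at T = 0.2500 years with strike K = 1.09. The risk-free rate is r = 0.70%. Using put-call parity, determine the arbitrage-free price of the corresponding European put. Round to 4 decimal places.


Answer: Put price = 0.1124

Derivation:
Put-call parity: C - P = S_0 * exp(-qT) - K * exp(-rT).
S_0 * exp(-qT) = 1.1200 * 0.99426650 = 1.11357848
K * exp(-rT) = 1.0900 * 0.99825153 = 1.08809417
P = C - S*exp(-qT) + K*exp(-rT)
P = 0.1379 - 1.11357848 + 1.08809417 = 0.1124


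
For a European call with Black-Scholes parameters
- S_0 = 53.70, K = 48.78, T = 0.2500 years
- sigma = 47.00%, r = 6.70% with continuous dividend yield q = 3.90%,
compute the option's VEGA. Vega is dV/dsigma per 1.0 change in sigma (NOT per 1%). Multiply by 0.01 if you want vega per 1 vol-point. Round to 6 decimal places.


d1 = 0.5561919520; d2 = 0.3211919520
phi(d1) = 0.3417713691; exp(-qT) = 0.9902973771; exp(-rT) = 0.9833895013
Vega = S * exp(-qT) * phi(d1) * sqrt(T) = 53.7000 * 0.9902973771 * 0.3417713691 * 0.5000000000 = 9.087525

Answer: Vega = 9.087525


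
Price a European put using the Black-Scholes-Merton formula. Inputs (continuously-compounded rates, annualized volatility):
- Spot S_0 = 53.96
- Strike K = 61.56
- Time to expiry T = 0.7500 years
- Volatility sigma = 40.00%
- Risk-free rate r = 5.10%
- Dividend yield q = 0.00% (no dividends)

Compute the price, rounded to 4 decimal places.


d1 = (ln(S/K) + (r - q + 0.5*sigma^2) * T) / (sigma * sqrt(T)) = -0.09676182
d2 = d1 - sigma * sqrt(T) = -0.44317198
exp(-rT) = 0.96247229; exp(-qT) = 1.00000000
P = K * exp(-rT) * N(-d2) - S_0 * exp(-qT) * N(-d1)
N(-d1) = 0.53854223; N(-d2) = 0.67117933
P = 61.5600 * 0.96247229 * 0.67117933 - 53.9600 * 1.00000000 * 0.53854223 = 10.7075

Answer: Price = 10.7075


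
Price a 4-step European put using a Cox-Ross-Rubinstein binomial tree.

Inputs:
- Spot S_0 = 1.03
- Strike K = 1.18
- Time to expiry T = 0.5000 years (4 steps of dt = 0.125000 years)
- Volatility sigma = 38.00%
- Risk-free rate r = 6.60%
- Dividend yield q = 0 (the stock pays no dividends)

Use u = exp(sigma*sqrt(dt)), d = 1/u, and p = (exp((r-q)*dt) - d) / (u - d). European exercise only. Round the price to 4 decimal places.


dt = T/N = 0.125000
u = exp(sigma*sqrt(dt)) = 1.143793; d = 1/u = 0.874284
p = (exp((r-q)*dt) - d) / (u - d) = 0.497201
Discount per step: exp(-r*dt) = 0.991784
Stock lattice S(k, i) with i counting down-moves:
  k=0: S(0,0) = 1.0300
  k=1: S(1,0) = 1.1781; S(1,1) = 0.9005
  k=2: S(2,0) = 1.3475; S(2,1) = 1.0300; S(2,2) = 0.7873
  k=3: S(3,0) = 1.5413; S(3,1) = 1.1781; S(3,2) = 0.9005; S(3,3) = 0.6883
  k=4: S(4,0) = 1.7629; S(4,1) = 1.3475; S(4,2) = 1.0300; S(4,3) = 0.7873; S(4,4) = 0.6018
Terminal payoffs V(N, i) = max(K - S_T, 0):
  V(4,0) = 0.000000; V(4,1) = 0.000000; V(4,2) = 0.150000; V(4,3) = 0.392697; V(4,4) = 0.578207
Backward induction: V(k, i) = exp(-r*dt) * [p * V(k+1, i) + (1-p) * V(k+1, i+1)].
  V(3,0) = exp(-r*dt) * [p*0.000000 + (1-p)*0.000000] = 0.000000
  V(3,1) = exp(-r*dt) * [p*0.000000 + (1-p)*0.150000] = 0.074800
  V(3,2) = exp(-r*dt) * [p*0.150000 + (1-p)*0.392697] = 0.269793
  V(3,3) = exp(-r*dt) * [p*0.392697 + (1-p)*0.578207] = 0.481979
  V(2,0) = exp(-r*dt) * [p*0.000000 + (1-p)*0.074800] = 0.037301
  V(2,1) = exp(-r*dt) * [p*0.074800 + (1-p)*0.269793] = 0.171422
  V(2,2) = exp(-r*dt) * [p*0.269793 + (1-p)*0.481979] = 0.373386
  V(1,0) = exp(-r*dt) * [p*0.037301 + (1-p)*0.171422] = 0.103876
  V(1,1) = exp(-r*dt) * [p*0.171422 + (1-p)*0.373386] = 0.270727
  V(0,0) = exp(-r*dt) * [p*0.103876 + (1-p)*0.270727] = 0.186226

Answer: Price = V(0,0) = 0.1862


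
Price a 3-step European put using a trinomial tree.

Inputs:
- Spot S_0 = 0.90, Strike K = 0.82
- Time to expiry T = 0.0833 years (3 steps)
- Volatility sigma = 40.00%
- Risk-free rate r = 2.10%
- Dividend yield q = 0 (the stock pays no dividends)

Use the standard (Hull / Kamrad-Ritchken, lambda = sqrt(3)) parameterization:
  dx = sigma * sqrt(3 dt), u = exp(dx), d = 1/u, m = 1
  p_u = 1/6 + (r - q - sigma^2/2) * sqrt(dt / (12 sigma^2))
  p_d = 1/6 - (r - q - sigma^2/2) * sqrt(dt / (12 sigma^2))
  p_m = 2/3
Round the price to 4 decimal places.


Answer: Price = V(0,0) = 0.0118

Derivation:
dt = T/N = 0.027767; dx = sigma*sqrt(3*dt) = 0.115447
u = exp(dx) = 1.122375; d = 1/u = 0.890968
p_u = 0.159571, p_m = 0.666667, p_d = 0.173762
Discount per step: exp(-r*dt) = 0.999417
Stock lattice S(k, j) with j the centered position index:
  k=0: S(0,+0) = 0.9000
  k=1: S(1,-1) = 0.8019; S(1,+0) = 0.9000; S(1,+1) = 1.0101
  k=2: S(2,-2) = 0.7144; S(2,-1) = 0.8019; S(2,+0) = 0.9000; S(2,+1) = 1.0101; S(2,+2) = 1.1338
  k=3: S(3,-3) = 0.6365; S(3,-2) = 0.7144; S(3,-1) = 0.8019; S(3,+0) = 0.9000; S(3,+1) = 1.0101; S(3,+2) = 1.1338; S(3,+3) = 1.2725
Terminal payoffs V(N, j) = max(K - S_T, 0):
  V(3,-3) = 0.183456; V(3,-2) = 0.105559; V(3,-1) = 0.018129; V(3,+0) = 0.000000; V(3,+1) = 0.000000; V(3,+2) = 0.000000; V(3,+3) = 0.000000
Backward induction: V(k, j) = exp(-r*dt) * [p_u * V(k+1, j+1) + p_m * V(k+1, j) + p_d * V(k+1, j-1)]
  V(2,-2) = exp(-r*dt) * [p_u*0.018129 + p_m*0.105559 + p_d*0.183456] = 0.105082
  V(2,-1) = exp(-r*dt) * [p_u*0.000000 + p_m*0.018129 + p_d*0.105559] = 0.030410
  V(2,+0) = exp(-r*dt) * [p_u*0.000000 + p_m*0.000000 + p_d*0.018129] = 0.003148
  V(2,+1) = exp(-r*dt) * [p_u*0.000000 + p_m*0.000000 + p_d*0.000000] = 0.000000
  V(2,+2) = exp(-r*dt) * [p_u*0.000000 + p_m*0.000000 + p_d*0.000000] = 0.000000
  V(1,-1) = exp(-r*dt) * [p_u*0.003148 + p_m*0.030410 + p_d*0.105082] = 0.039012
  V(1,+0) = exp(-r*dt) * [p_u*0.000000 + p_m*0.003148 + p_d*0.030410] = 0.007379
  V(1,+1) = exp(-r*dt) * [p_u*0.000000 + p_m*0.000000 + p_d*0.003148] = 0.000547
  V(0,+0) = exp(-r*dt) * [p_u*0.000547 + p_m*0.007379 + p_d*0.039012] = 0.011778


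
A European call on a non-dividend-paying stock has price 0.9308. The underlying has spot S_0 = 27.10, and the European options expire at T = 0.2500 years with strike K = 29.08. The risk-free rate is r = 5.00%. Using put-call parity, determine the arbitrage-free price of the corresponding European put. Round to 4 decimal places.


Answer: Put price = 2.5496

Derivation:
Put-call parity: C - P = S_0 * exp(-qT) - K * exp(-rT).
S_0 * exp(-qT) = 27.1000 * 1.00000000 = 27.10000000
K * exp(-rT) = 29.0800 * 0.98757780 = 28.71876244
P = C - S*exp(-qT) + K*exp(-rT)
P = 0.9308 - 27.10000000 + 28.71876244 = 2.5496


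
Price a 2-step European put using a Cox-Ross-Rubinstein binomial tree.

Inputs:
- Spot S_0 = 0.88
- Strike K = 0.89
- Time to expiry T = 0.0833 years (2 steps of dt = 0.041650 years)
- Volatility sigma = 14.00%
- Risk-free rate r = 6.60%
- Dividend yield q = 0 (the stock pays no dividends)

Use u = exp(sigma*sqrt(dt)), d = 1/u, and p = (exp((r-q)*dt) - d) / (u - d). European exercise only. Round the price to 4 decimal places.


dt = T/N = 0.041650
u = exp(sigma*sqrt(dt)) = 1.028984; d = 1/u = 0.971833
p = (exp((r-q)*dt) - d) / (u - d) = 0.541023
Discount per step: exp(-r*dt) = 0.997255
Stock lattice S(k, i) with i counting down-moves:
  k=0: S(0,0) = 0.8800
  k=1: S(1,0) = 0.9055; S(1,1) = 0.8552
  k=2: S(2,0) = 0.9318; S(2,1) = 0.8800; S(2,2) = 0.8311
Terminal payoffs V(N, i) = max(K - S_T, 0):
  V(2,0) = 0.000000; V(2,1) = 0.010000; V(2,2) = 0.058876
Backward induction: V(k, i) = exp(-r*dt) * [p * V(k+1, i) + (1-p) * V(k+1, i+1)].
  V(1,0) = exp(-r*dt) * [p*0.000000 + (1-p)*0.010000] = 0.004577
  V(1,1) = exp(-r*dt) * [p*0.010000 + (1-p)*0.058876] = 0.032344
  V(0,0) = exp(-r*dt) * [p*0.004577 + (1-p)*0.032344] = 0.017274

Answer: Price = V(0,0) = 0.0173


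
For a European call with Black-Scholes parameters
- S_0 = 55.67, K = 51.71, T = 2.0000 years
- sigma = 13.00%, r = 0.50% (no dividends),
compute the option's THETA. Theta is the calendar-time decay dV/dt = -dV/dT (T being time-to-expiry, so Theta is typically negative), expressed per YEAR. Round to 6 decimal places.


d1 = 0.5476825722; d2 = 0.3638348091
phi(d1) = 0.3433803228; exp(-qT) = 1.0000000000; exp(-rT) = 0.9900498337
Theta = -S*exp(-qT)*phi(d1)*sigma/(2*sqrt(T)) - r*K*exp(-rT)*N(d2) + q*S*exp(-qT)*N(d1)
N(d1) = 0.7080450596; N(d2) = 0.6420093162; sqrt(T) = 1.4142135624
Term 1 = -55.6700 * 1.0000000000 * 0.3433803228 * 0.1300 / (2 * 1.4142135624) = -0.8786076588
Term 2 = -0.0050 * 51.7100 * 0.9900498337 * 0.6420093162 = -0.1643398656
Term 3 = 0 (no dividend yield, q = 0)
Theta = -0.8786076588 + (-0.1643398656) + (0.0000000000) = -1.042948

Answer: Theta = -1.042948


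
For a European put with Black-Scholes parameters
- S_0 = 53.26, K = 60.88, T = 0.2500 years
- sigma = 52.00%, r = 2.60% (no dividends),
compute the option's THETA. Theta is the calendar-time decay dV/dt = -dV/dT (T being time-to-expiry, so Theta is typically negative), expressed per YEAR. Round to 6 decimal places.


d1 = -0.3593043583; d2 = -0.6193043583
phi(d1) = 0.3740041654; exp(-qT) = 1.0000000000; exp(-rT) = 0.9935210793
Theta = -S*exp(-qT)*phi(d1)*sigma/(2*sqrt(T)) + r*K*exp(-rT)*N(-d2) - q*S*exp(-qT)*N(-d1)
N(-d1) = 0.6403162929; N(-d2) = 0.7321420631; sqrt(T) = 0.5000000000
Term 1 = -53.2600 * 1.0000000000 * 0.3740041654 * 0.5200 / (2 * 0.5000000000) = -10.3581201616
Term 2 = 0.0260 * 60.8800 * 0.9935210793 * 0.7321420631 = 1.1513846528
Term 3 = 0 (no dividend yield, q = 0)
Theta = -10.3581201616 + (1.1513846528) + (0.0000000000) = -9.206736

Answer: Theta = -9.206736


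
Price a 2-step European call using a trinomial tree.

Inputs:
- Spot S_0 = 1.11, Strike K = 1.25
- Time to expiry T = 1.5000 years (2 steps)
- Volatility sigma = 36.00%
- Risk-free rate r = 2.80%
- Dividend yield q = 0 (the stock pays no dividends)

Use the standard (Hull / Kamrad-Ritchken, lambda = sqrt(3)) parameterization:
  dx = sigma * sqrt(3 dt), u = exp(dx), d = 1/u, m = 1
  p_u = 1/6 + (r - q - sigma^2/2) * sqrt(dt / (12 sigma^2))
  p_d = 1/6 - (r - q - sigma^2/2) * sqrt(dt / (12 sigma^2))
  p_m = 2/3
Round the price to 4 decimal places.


dt = T/N = 0.750000; dx = sigma*sqrt(3*dt) = 0.540000
u = exp(dx) = 1.716007; d = 1/u = 0.582748
p_u = 0.141111, p_m = 0.666667, p_d = 0.192222
Discount per step: exp(-r*dt) = 0.979219
Stock lattice S(k, j) with j the centered position index:
  k=0: S(0,+0) = 1.1100
  k=1: S(1,-1) = 0.6469; S(1,+0) = 1.1100; S(1,+1) = 1.9048
  k=2: S(2,-2) = 0.3770; S(2,-1) = 0.6469; S(2,+0) = 1.1100; S(2,+1) = 1.9048; S(2,+2) = 3.2686
Terminal payoffs V(N, j) = max(S_T - K, 0):
  V(2,-2) = 0.000000; V(2,-1) = 0.000000; V(2,+0) = 0.000000; V(2,+1) = 0.654768; V(2,+2) = 2.018594
Backward induction: V(k, j) = exp(-r*dt) * [p_u * V(k+1, j+1) + p_m * V(k+1, j) + p_d * V(k+1, j-1)]
  V(1,-1) = exp(-r*dt) * [p_u*0.000000 + p_m*0.000000 + p_d*0.000000] = 0.000000
  V(1,+0) = exp(-r*dt) * [p_u*0.654768 + p_m*0.000000 + p_d*0.000000] = 0.090475
  V(1,+1) = exp(-r*dt) * [p_u*2.018594 + p_m*0.654768 + p_d*0.000000] = 0.706367
  V(0,+0) = exp(-r*dt) * [p_u*0.706367 + p_m*0.090475 + p_d*0.000000] = 0.156668

Answer: Price = V(0,0) = 0.1567
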